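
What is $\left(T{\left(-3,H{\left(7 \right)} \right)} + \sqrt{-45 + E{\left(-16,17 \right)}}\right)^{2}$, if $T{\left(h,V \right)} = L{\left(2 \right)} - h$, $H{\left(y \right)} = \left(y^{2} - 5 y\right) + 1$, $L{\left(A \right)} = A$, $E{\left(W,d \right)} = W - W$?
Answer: $-20 + 30 i \sqrt{5} \approx -20.0 + 67.082 i$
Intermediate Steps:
$E{\left(W,d \right)} = 0$
$H{\left(y \right)} = 1 + y^{2} - 5 y$
$T{\left(h,V \right)} = 2 - h$
$\left(T{\left(-3,H{\left(7 \right)} \right)} + \sqrt{-45 + E{\left(-16,17 \right)}}\right)^{2} = \left(\left(2 - -3\right) + \sqrt{-45 + 0}\right)^{2} = \left(\left(2 + 3\right) + \sqrt{-45}\right)^{2} = \left(5 + 3 i \sqrt{5}\right)^{2}$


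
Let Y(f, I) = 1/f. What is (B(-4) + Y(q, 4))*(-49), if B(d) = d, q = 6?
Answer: 1127/6 ≈ 187.83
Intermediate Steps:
(B(-4) + Y(q, 4))*(-49) = (-4 + 1/6)*(-49) = -23/6*(-49) = 1127/6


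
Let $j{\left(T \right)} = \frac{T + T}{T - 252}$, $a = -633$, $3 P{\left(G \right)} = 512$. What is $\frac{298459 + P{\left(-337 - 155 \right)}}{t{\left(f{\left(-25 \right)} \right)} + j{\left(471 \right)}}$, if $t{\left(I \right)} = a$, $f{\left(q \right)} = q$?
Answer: $- \frac{65399897}{137685} \approx -475.0$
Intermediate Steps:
$P{\left(G \right)} = \frac{512}{3}$ ($P{\left(G \right)} = \frac{1}{3} \cdot 512 = \frac{512}{3}$)
$j{\left(T \right)} = \frac{2 T}{-252 + T}$
$t{\left(I \right)} = -633$
$\frac{298459 + P{\left(-337 - 155 \right)}}{t{\left(f{\left(-25 \right)} \right)} + j{\left(471 \right)}} = \frac{298459 + \frac{512}{3}}{-633 + 2 \cdot 471 \frac{1}{-252 + 471}} = \frac{895889}{3 \left(-633 + 2 \cdot 471 \cdot \frac{1}{219}\right)} = \frac{895889}{3 \left(-633 + \frac{314}{73}\right)} = \frac{895889}{3 \left(- \frac{45895}{73}\right)} = \frac{895889}{3} \left(- \frac{73}{45895}\right) = - \frac{65399897}{137685}$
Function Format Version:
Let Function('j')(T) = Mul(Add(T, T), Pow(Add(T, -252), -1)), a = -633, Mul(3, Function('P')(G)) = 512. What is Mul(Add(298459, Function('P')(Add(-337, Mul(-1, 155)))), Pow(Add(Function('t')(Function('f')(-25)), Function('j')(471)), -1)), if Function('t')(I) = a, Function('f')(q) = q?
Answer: Rational(-65399897, 137685) ≈ -475.00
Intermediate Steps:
Function('P')(G) = Rational(512, 3) (Function('P')(G) = Mul(Rational(1, 3), 512) = Rational(512, 3))
Function('j')(T) = Mul(2, T, Pow(Add(-252, T), -1)) (Function('j')(T) = Mul(Mul(2, T), Pow(Add(-252, T), -1)) = Mul(2, T, Pow(Add(-252, T), -1)))
Function('t')(I) = -633
Mul(Add(298459, Function('P')(Add(-337, Mul(-1, 155)))), Pow(Add(Function('t')(Function('f')(-25)), Function('j')(471)), -1)) = Mul(Add(298459, Rational(512, 3)), Pow(Add(-633, Mul(2, 471, Pow(Add(-252, 471), -1))), -1)) = Mul(Rational(895889, 3), Pow(Add(-633, Mul(2, 471, Pow(219, -1))), -1)) = Mul(Rational(895889, 3), Pow(Add(-633, Mul(2, 471, Rational(1, 219))), -1)) = Mul(Rational(895889, 3), Pow(Add(-633, Rational(314, 73)), -1)) = Mul(Rational(895889, 3), Pow(Rational(-45895, 73), -1)) = Mul(Rational(895889, 3), Rational(-73, 45895)) = Rational(-65399897, 137685)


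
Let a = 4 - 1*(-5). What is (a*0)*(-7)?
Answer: 0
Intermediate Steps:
a = 9 (a = 4 + 5 = 9)
(a*0)*(-7) = (9*0)*(-7) = 0*(-7) = 0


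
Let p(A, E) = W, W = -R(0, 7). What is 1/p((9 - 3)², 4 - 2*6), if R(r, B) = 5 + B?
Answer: -1/12 ≈ -0.083333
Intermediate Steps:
W = -12 (W = -(5 + 7) = -1*12 = -12)
p(A, E) = -12
1/p((9 - 3)², 4 - 2*6) = 1/(-12) = -1/12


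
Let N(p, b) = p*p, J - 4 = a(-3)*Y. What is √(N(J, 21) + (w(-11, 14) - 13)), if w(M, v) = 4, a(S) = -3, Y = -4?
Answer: √247 ≈ 15.716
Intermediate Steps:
J = 16 (J = 4 - 3*(-4) = 4 + 12 = 16)
N(p, b) = p²
√(N(J, 21) + (w(-11, 14) - 13)) = √(16² + (4 - 13)) = √(256 - 9) = √247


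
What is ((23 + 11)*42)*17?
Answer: 24276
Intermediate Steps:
((23 + 11)*42)*17 = (34*42)*17 = 1428*17 = 24276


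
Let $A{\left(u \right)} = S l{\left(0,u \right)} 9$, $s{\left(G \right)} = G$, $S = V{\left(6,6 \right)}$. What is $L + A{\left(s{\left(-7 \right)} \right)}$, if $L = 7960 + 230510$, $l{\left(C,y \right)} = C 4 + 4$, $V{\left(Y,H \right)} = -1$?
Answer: $238434$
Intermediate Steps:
$S = -1$
$l{\left(C,y \right)} = 4 + 4 C$ ($l{\left(C,y \right)} = 4 C + 4 = 4 + 4 C$)
$L = 238470$
$A{\left(u \right)} = -36$ ($A{\left(u \right)} = - (4 + 4 \cdot 0) 9 = - (4 + 0) 9 = \left(-1\right) 4 \cdot 9 = \left(-4\right) 9 = -36$)
$L + A{\left(s{\left(-7 \right)} \right)} = 238470 - 36 = 238434$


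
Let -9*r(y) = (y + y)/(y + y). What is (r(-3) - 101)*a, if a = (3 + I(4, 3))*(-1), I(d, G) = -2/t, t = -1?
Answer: 4550/9 ≈ 505.56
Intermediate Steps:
I(d, G) = 2 (I(d, G) = -2/(-1) = -2*(-1) = 2)
a = -5 (a = (3 + 2)*(-1) = 5*(-1) = -5)
r(y) = -⅑ (r(y) = -(y + y)/(9*(y + y)) = -2*y/(9*(2*y)) = -2*y*1/(2*y)/9 = -⅑*1 = -⅑)
(r(-3) - 101)*a = (-⅑ - 101)*(-5) = -910/9*(-5) = 4550/9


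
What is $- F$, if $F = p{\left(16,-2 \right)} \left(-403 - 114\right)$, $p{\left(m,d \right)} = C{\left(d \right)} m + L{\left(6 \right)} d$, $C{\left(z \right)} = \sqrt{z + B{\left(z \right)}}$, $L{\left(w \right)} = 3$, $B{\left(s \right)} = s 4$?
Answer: $-3102 + 8272 i \sqrt{10} \approx -3102.0 + 26158.0 i$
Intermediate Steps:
$B{\left(s \right)} = 4 s$
$C{\left(z \right)} = \sqrt{5} \sqrt{z}$ ($C{\left(z \right)} = \sqrt{z + 4 z} = \sqrt{5 z} = \sqrt{5} \sqrt{z}$)
$p{\left(m,d \right)} = 3 d + m \sqrt{5} \sqrt{d}$ ($p{\left(m,d \right)} = \sqrt{5} \sqrt{d} m + 3 d = m \sqrt{5} \sqrt{d} + 3 d = 3 d + m \sqrt{5} \sqrt{d}$)
$F = 3102 - 8272 i \sqrt{10}$ ($F = \left(3 \left(-2\right) + 16 \sqrt{5} \sqrt{-2}\right) \left(-403 - 114\right) = \left(-6 + 16 \sqrt{5} i \sqrt{2}\right) \left(-517\right) = \left(-6 + 16 i \sqrt{10}\right) \left(-517\right) = 3102 - 8272 i \sqrt{10} \approx 3102.0 - 26158.0 i$)
$- F = - (3102 - 8272 i \sqrt{10}) = -3102 + 8272 i \sqrt{10}$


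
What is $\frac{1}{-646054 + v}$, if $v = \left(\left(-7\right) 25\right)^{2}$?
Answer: $- \frac{1}{615429} \approx -1.6249 \cdot 10^{-6}$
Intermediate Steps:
$v = 30625$ ($v = \left(-175\right)^{2} = 30625$)
$\frac{1}{-646054 + v} = \frac{1}{-646054 + 30625} = \frac{1}{-615429} = - \frac{1}{615429}$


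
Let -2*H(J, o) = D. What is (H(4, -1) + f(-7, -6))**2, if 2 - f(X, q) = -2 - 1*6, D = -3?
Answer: 529/4 ≈ 132.25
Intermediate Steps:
f(X, q) = 10 (f(X, q) = 2 - (-2 - 1*6) = 2 - (-2 - 6) = 2 - 1*(-8) = 2 + 8 = 10)
H(J, o) = 3/2 (H(J, o) = -1/2*(-3) = 3/2)
(H(4, -1) + f(-7, -6))**2 = (3/2 + 10)**2 = (23/2)**2 = 529/4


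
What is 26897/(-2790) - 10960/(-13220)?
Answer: -16249997/1844190 ≈ -8.8115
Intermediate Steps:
26897/(-2790) - 10960/(-13220) = 26897*(-1/2790) - 10960*(-1/13220) = -26897/2790 + 548/661 = -16249997/1844190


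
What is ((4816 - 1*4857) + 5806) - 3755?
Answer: 2010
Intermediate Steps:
((4816 - 1*4857) + 5806) - 3755 = ((4816 - 4857) + 5806) - 3755 = (-41 + 5806) - 3755 = 5765 - 3755 = 2010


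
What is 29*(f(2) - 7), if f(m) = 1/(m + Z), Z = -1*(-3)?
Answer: -986/5 ≈ -197.20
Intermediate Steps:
Z = 3
f(m) = 1/(3 + m) (f(m) = 1/(m + 3) = 1/(3 + m))
29*(f(2) - 7) = 29*(1/(3 + 2) - 7) = 29*(1/5 - 7) = 29*(⅕ - 7) = 29*(-34/5) = -986/5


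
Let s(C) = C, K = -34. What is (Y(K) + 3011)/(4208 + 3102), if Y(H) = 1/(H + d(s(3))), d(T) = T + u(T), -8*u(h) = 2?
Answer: 376371/913750 ≈ 0.41190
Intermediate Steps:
u(h) = -1/4 (u(h) = -1/8*2 = -1/4)
d(T) = -1/4 + T (d(T) = T - 1/4 = -1/4 + T)
Y(H) = 1/(11/4 + H) (Y(H) = 1/(H + (-1/4 + 3)) = 1/(H + 11/4) = 1/(11/4 + H))
(Y(K) + 3011)/(4208 + 3102) = (4/(11 + 4*(-34)) + 3011)/(4208 + 3102) = (4/(11 - 136) + 3011)/7310 = (4/(-125) + 3011)*(1/7310) = (4*(-1/125) + 3011)*(1/7310) = (-4/125 + 3011)*(1/7310) = (376371/125)*(1/7310) = 376371/913750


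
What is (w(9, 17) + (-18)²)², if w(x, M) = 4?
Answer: 107584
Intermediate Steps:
(w(9, 17) + (-18)²)² = (4 + (-18)²)² = (4 + 324)² = 328² = 107584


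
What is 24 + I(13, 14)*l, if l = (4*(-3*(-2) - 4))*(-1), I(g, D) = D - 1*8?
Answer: -24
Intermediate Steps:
I(g, D) = -8 + D (I(g, D) = D - 8 = -8 + D)
l = -8 (l = (4*(6 - 4))*(-1) = (4*2)*(-1) = 8*(-1) = -8)
24 + I(13, 14)*l = 24 + (-8 + 14)*(-8) = 24 + 6*(-8) = 24 - 48 = -24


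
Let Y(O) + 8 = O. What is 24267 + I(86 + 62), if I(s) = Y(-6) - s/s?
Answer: 24252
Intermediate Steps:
Y(O) = -8 + O
I(s) = -15 (I(s) = (-8 - 6) - s/s = -14 - 1*1 = -14 - 1 = -15)
24267 + I(86 + 62) = 24267 - 15 = 24252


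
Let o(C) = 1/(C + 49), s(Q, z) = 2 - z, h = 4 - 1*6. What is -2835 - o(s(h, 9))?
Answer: -119071/42 ≈ -2835.0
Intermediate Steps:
h = -2 (h = 4 - 6 = -2)
o(C) = 1/(49 + C)
-2835 - o(s(h, 9)) = -2835 - 1/(49 + (2 - 1*9)) = -2835 - 1/(49 + (2 - 9)) = -2835 - 1/(49 - 7) = -2835 - 1/42 = -119071/42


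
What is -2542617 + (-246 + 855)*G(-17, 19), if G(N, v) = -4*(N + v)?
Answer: -2547489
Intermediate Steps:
G(N, v) = -4*N - 4*v
-2542617 + (-246 + 855)*G(-17, 19) = -2542617 + (-246 + 855)*(-4*(-17) - 4*19) = -2542617 + 609*(68 - 76) = -2542617 + 609*(-8) = -2542617 - 4872 = -2547489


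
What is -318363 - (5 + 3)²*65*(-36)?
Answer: -168603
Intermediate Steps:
-318363 - (5 + 3)²*65*(-36) = -318363 - 8²*65*(-36) = -318363 - 64*65*(-36) = -318363 - 4160*(-36) = -318363 - 1*(-149760) = -318363 + 149760 = -168603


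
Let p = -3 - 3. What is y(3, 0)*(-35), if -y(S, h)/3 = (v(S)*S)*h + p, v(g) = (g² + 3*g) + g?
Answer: -630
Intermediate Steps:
p = -6
v(g) = g² + 4*g
y(S, h) = 18 - 3*h*S²*(4 + S) (y(S, h) = -3*(((S*(4 + S))*S)*h - 6) = -3*((S²*(4 + S))*h - 6) = -3*(h*S²*(4 + S) - 6) = -3*(-6 + h*S²*(4 + S)) = 18 - 3*h*S²*(4 + S))
y(3, 0)*(-35) = (18 - 3*0*3²*(4 + 3))*(-35) = (18 - 3*0*9*7)*(-35) = (18 + 0)*(-35) = 18*(-35) = -630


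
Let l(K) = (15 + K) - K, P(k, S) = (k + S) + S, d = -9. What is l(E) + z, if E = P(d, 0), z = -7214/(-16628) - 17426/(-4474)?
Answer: 359485011/18598418 ≈ 19.329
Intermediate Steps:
z = 80508741/18598418 (z = -7214*(-1/16628) - 17426*(-1/4474) = 3607/8314 + 8713/2237 = 80508741/18598418 ≈ 4.3288)
P(k, S) = k + 2*S (P(k, S) = (S + k) + S = k + 2*S)
E = -9 (E = -9 + 2*0 = -9 + 0 = -9)
l(K) = 15
l(E) + z = 15 + 80508741/18598418 = 359485011/18598418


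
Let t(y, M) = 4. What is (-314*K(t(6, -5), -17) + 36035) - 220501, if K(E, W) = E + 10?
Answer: -188862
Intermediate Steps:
K(E, W) = 10 + E
(-314*K(t(6, -5), -17) + 36035) - 220501 = (-314*(10 + 4) + 36035) - 220501 = (-314*14 + 36035) - 220501 = (-4396 + 36035) - 220501 = 31639 - 220501 = -188862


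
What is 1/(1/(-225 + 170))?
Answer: -55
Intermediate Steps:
1/(1/(-225 + 170)) = 1/(1/(-55)) = 1/(-1/55) = -55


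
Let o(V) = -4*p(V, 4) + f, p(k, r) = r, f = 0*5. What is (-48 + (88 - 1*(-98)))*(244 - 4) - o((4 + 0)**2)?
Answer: 33136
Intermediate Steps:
f = 0
o(V) = -16 (o(V) = -4*4 + 0 = -16 + 0 = -16)
(-48 + (88 - 1*(-98)))*(244 - 4) - o((4 + 0)**2) = (-48 + (88 - 1*(-98)))*(244 - 4) - 1*(-16) = (-48 + (88 + 98))*240 + 16 = (-48 + 186)*240 + 16 = 138*240 + 16 = 33120 + 16 = 33136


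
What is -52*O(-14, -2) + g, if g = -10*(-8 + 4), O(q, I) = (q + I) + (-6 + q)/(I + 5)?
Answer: 3656/3 ≈ 1218.7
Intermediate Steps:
O(q, I) = I + q + (-6 + q)/(5 + I) (O(q, I) = (I + q) + (-6 + q)/(5 + I) = I + q + (-6 + q)/(5 + I))
g = 40 (g = -10*(-4) = 40)
-52*O(-14, -2) + g = -52*(-6 + (-2)² + 5*(-2) + 6*(-14) - 2*(-14))/(5 - 2) + 40 = -52*(-6 + 4 - 10 - 84 + 28)/3 + 40 = -52*(-68)/3 + 40 = -52*(-68/3) + 40 = 3536/3 + 40 = 3656/3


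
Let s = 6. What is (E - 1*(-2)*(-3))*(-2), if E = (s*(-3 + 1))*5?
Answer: 132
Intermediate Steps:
E = -60 (E = (6*(-3 + 1))*5 = (6*(-2))*5 = -12*5 = -60)
(E - 1*(-2)*(-3))*(-2) = (-60 - 1*(-2)*(-3))*(-2) = (-60 + 2*(-3))*(-2) = (-60 - 6)*(-2) = -66*(-2) = 132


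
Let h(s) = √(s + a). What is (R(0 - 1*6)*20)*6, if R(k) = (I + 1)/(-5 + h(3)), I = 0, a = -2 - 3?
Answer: -200/9 - 40*I*√2/9 ≈ -22.222 - 6.2854*I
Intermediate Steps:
a = -5
h(s) = √(-5 + s) (h(s) = √(s - 5) = √(-5 + s))
R(k) = 1/(-5 + I*√2) (R(k) = (0 + 1)/(-5 + √(-5 + 3)) = 1/(-5 + √(-2)) = 1/(-5 + I*√2))
(R(0 - 1*6)*20)*6 = ((-5/27 - I*√2/27)*20)*6 = (-100/27 - 20*I*√2/27)*6 = -200/9 - 40*I*√2/9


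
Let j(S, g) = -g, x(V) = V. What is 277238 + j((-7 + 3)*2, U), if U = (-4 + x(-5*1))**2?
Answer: 277157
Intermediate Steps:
U = 81 (U = (-4 - 5*1)**2 = (-4 - 5)**2 = (-9)**2 = 81)
277238 + j((-7 + 3)*2, U) = 277238 - 1*81 = 277238 - 81 = 277157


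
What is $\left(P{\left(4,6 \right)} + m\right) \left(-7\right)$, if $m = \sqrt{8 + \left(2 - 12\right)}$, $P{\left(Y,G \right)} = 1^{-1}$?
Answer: $-7 - 7 i \sqrt{2} \approx -7.0 - 9.8995 i$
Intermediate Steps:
$P{\left(Y,G \right)} = 1$
$m = i \sqrt{2}$ ($m = \sqrt{8 + \left(2 - 12\right)} = \sqrt{8 - 10} = \sqrt{-2} = i \sqrt{2} \approx 1.4142 i$)
$\left(P{\left(4,6 \right)} + m\right) \left(-7\right) = \left(1 + i \sqrt{2}\right) \left(-7\right) = -7 - 7 i \sqrt{2}$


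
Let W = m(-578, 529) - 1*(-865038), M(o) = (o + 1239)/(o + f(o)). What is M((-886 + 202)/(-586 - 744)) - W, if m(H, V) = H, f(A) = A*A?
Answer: -274392145/318 ≈ -8.6287e+5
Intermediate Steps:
f(A) = A²
M(o) = (1239 + o)/(o + o²) (M(o) = (o + 1239)/(o + o²) = (1239 + o)/(o + o²))
W = 864460 (W = -578 - 1*(-865038) = -578 + 865038 = 864460)
M((-886 + 202)/(-586 - 744)) - W = (1239 + (-886 + 202)/(-586 - 744))/((((-886 + 202)/(-586 - 744)))*(1 + (-886 + 202)/(-586 - 744))) - 1*864460 = (1239 - 684/(-1330))/(((-684/(-1330)))*(1 - 684/(-1330))) - 864460 = (1239 - 684*(-1/1330))/(((-684*(-1/1330)))*(1 - 684*(-1/1330))) - 864460 = (1239 + 18/35)/((18/35)*(1 + 18/35)) - 864460 = (35/18)*(43383/35)/(53/35) - 864460 = (35/18)*(35/53)*(43383/35) - 864460 = 506135/318 - 864460 = -274392145/318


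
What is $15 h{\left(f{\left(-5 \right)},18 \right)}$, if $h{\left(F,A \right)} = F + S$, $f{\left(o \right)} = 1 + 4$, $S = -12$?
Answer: $-105$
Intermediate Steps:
$f{\left(o \right)} = 5$
$h{\left(F,A \right)} = -12 + F$ ($h{\left(F,A \right)} = F - 12 = -12 + F$)
$15 h{\left(f{\left(-5 \right)},18 \right)} = 15 \left(-12 + 5\right) = 15 \left(-7\right) = -105$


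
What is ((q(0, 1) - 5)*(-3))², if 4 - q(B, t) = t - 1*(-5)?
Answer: 441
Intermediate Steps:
q(B, t) = -1 - t (q(B, t) = 4 - (t - 1*(-5)) = 4 - (t + 5) = 4 - (5 + t) = 4 + (-5 - t) = -1 - t)
((q(0, 1) - 5)*(-3))² = (((-1 - 1*1) - 5)*(-3))² = (((-1 - 1) - 5)*(-3))² = ((-2 - 5)*(-3))² = (-7*(-3))² = 21² = 441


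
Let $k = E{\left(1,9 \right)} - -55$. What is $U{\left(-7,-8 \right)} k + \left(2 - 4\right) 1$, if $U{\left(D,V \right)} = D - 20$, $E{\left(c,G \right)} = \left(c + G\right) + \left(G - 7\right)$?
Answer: $-1811$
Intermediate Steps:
$E{\left(c,G \right)} = -7 + c + 2 G$ ($E{\left(c,G \right)} = \left(G + c\right) + \left(-7 + G\right) = -7 + c + 2 G$)
$k = 67$ ($k = \left(-7 + 1 + 2 \cdot 9\right) - -55 = \left(-7 + 1 + 18\right) + 55 = 12 + 55 = 67$)
$U{\left(D,V \right)} = -20 + D$ ($U{\left(D,V \right)} = D - 20 = -20 + D$)
$U{\left(-7,-8 \right)} k + \left(2 - 4\right) 1 = \left(-20 - 7\right) 67 + \left(2 - 4\right) 1 = \left(-27\right) 67 - 2 = -1809 - 2 = -1811$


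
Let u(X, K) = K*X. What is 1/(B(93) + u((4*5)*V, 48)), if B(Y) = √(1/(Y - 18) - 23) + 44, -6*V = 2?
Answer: -5175/1428731 - 5*I*√1293/2857462 ≈ -0.0036221 - 6.292e-5*I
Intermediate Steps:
V = -⅓ (V = -⅙*2 = -⅓ ≈ -0.33333)
B(Y) = 44 + √(-23 + 1/(-18 + Y)) (B(Y) = √(1/(-18 + Y) - 23) + 44 = √(-23 + 1/(-18 + Y)) + 44 = 44 + √(-23 + 1/(-18 + Y)))
1/(B(93) + u((4*5)*V, 48)) = 1/((44 + √((415 - 23*93)/(-18 + 93))) + 48*((4*5)*(-⅓))) = 1/((44 + √((415 - 2139)/75)) + 48*(20*(-⅓))) = 1/((44 + √((1/75)*(-1724))) + 48*(-20/3)) = 1/((44 + √(-1724/75)) - 320) = 1/((44 + 2*I*√1293/15) - 320) = 1/(-276 + 2*I*√1293/15)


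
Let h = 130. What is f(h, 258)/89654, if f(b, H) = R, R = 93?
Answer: 93/89654 ≈ 0.0010373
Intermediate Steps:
f(b, H) = 93
f(h, 258)/89654 = 93/89654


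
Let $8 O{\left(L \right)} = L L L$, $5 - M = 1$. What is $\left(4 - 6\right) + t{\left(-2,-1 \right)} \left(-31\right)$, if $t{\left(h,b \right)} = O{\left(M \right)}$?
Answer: $-250$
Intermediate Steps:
$M = 4$ ($M = 5 - 1 = 4$)
$O{\left(L \right)} = \frac{L^{3}}{8}$ ($O{\left(L \right)} = \frac{L L L}{8} = \frac{L^{2} L}{8} = \frac{L^{3}}{8}$)
$t{\left(h,b \right)} = 8$ ($t{\left(h,b \right)} = \frac{4^{3}}{8} = \frac{1}{8} \cdot 64 = 8$)
$\left(4 - 6\right) + t{\left(-2,-1 \right)} \left(-31\right) = \left(4 - 6\right) + 8 \left(-31\right) = -2 - 248 = -250$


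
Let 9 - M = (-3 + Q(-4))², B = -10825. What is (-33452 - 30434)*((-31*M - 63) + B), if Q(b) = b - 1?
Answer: 586665138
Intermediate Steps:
Q(b) = -1 + b
M = -55 (M = 9 - (-3 + (-1 - 4))² = 9 - (-3 - 5)² = 9 - 1*(-8)² = 9 - 1*64 = 9 - 64 = -55)
(-33452 - 30434)*((-31*M - 63) + B) = (-33452 - 30434)*((-31*(-55) - 63) - 10825) = -63886*((1705 - 63) - 10825) = -63886*(1642 - 10825) = -63886*(-9183) = 586665138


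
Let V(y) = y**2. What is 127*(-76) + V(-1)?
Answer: -9651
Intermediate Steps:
127*(-76) + V(-1) = 127*(-76) + (-1)**2 = -9652 + 1 = -9651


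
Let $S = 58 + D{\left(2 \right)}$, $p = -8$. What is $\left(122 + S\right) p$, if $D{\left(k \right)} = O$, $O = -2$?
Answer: $-1424$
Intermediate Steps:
$D{\left(k \right)} = -2$
$S = 56$ ($S = 58 - 2 = 56$)
$\left(122 + S\right) p = \left(122 + 56\right) \left(-8\right) = 178 \left(-8\right) = -1424$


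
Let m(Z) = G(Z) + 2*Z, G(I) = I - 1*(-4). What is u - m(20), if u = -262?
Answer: -326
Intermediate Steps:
G(I) = 4 + I (G(I) = I + 4 = 4 + I)
m(Z) = 4 + 3*Z (m(Z) = (4 + Z) + 2*Z = 4 + 3*Z)
u - m(20) = -262 - (4 + 3*20) = -262 - (4 + 60) = -262 - 1*64 = -262 - 64 = -326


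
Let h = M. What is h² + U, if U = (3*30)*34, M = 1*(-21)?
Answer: 3501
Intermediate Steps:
M = -21
h = -21
U = 3060 (U = 90*34 = 3060)
h² + U = (-21)² + 3060 = 441 + 3060 = 3501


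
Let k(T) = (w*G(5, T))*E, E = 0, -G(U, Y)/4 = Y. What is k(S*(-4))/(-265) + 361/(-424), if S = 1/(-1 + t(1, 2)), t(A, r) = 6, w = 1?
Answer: -361/424 ≈ -0.85141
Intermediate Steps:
G(U, Y) = -4*Y
S = ⅕ (S = 1/(-1 + 6) = 1/5 = ⅕ ≈ 0.20000)
k(T) = 0 (k(T) = (1*(-4*T))*0 = -4*T*0 = 0)
k(S*(-4))/(-265) + 361/(-424) = 0/(-265) + 361/(-424) = 0*(-1/265) + 361*(-1/424) = 0 - 361/424 = -361/424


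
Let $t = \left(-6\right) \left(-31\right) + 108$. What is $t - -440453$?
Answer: $440747$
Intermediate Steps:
$t = 294$ ($t = 186 + 108 = 294$)
$t - -440453 = 294 - -440453 = 294 + 440453 = 440747$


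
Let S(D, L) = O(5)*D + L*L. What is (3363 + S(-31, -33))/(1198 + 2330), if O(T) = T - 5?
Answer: 53/42 ≈ 1.2619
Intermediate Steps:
O(T) = -5 + T
S(D, L) = L² (S(D, L) = (-5 + 5)*D + L*L = 0*D + L² = 0 + L² = L²)
(3363 + S(-31, -33))/(1198 + 2330) = (3363 + (-33)²)/(1198 + 2330) = (3363 + 1089)/3528 = 4452*(1/3528) = 53/42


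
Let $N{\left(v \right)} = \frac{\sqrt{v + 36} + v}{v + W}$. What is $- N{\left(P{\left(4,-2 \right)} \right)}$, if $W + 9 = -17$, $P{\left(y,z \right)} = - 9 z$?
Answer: $\frac{9}{4} + \frac{3 \sqrt{6}}{8} \approx 3.1686$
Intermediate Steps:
$W = -26$ ($W = -9 - 17 = -26$)
$N{\left(v \right)} = \frac{v + \sqrt{36 + v}}{-26 + v}$ ($N{\left(v \right)} = \frac{\sqrt{v + 36} + v}{v - 26} = \frac{\sqrt{36 + v} + v}{-26 + v} = \frac{v + \sqrt{36 + v}}{-26 + v}$)
$- N{\left(P{\left(4,-2 \right)} \right)} = - \frac{\left(-9\right) \left(-2\right) + \sqrt{36 - -18}}{-26 - -18} = - \frac{18 + \sqrt{36 + 18}}{-26 + 18} = - \frac{18 + \sqrt{54}}{-8} = - \frac{\left(-1\right) \left(18 + 3 \sqrt{6}\right)}{8} = - (- \frac{9}{4} - \frac{3 \sqrt{6}}{8}) = \frac{9}{4} + \frac{3 \sqrt{6}}{8}$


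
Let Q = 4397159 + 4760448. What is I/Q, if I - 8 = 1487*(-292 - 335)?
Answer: -932341/9157607 ≈ -0.10181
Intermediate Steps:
Q = 9157607
I = -932341 (I = 8 + 1487*(-292 - 335) = 8 + 1487*(-627) = 8 - 932349 = -932341)
I/Q = -932341/9157607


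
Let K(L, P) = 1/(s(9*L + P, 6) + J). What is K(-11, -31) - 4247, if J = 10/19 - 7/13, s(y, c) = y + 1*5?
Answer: -131139113/30878 ≈ -4247.0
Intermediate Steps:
s(y, c) = 5 + y (s(y, c) = y + 5 = 5 + y)
J = -3/247 (J = 10*(1/19) - 7*1/13 = 10/19 - 7/13 = -3/247 ≈ -0.012146)
K(L, P) = 1/(1232/247 + P + 9*L) (K(L, P) = 1/((5 + (9*L + P)) - 3/247) = 1/((5 + (P + 9*L)) - 3/247) = 1/((5 + P + 9*L) - 3/247) = 1/(1232/247 + P + 9*L))
K(-11, -31) - 4247 = 247/(1232 + 247*(-31) + 2223*(-11)) - 4247 = 247/(1232 - 7657 - 24453) - 4247 = 247/(-30878) - 4247 = 247*(-1/30878) - 4247 = -247/30878 - 4247 = -131139113/30878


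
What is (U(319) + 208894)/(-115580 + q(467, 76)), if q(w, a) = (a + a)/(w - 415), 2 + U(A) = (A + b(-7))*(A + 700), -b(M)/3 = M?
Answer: -3609788/751251 ≈ -4.8050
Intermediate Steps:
b(M) = -3*M
U(A) = -2 + (21 + A)*(700 + A) (U(A) = -2 + (A - 3*(-7))*(A + 700) = -2 + (A + 21)*(700 + A) = -2 + (21 + A)*(700 + A))
q(w, a) = 2*a/(-415 + w) (q(w, a) = (2*a)/(-415 + w) = 2*a/(-415 + w))
(U(319) + 208894)/(-115580 + q(467, 76)) = ((14698 + 319**2 + 721*319) + 208894)/(-115580 + 2*76/(-415 + 467)) = ((14698 + 101761 + 229999) + 208894)/(-115580 + 2*76/52) = (346458 + 208894)/(-115580 + 2*76*(1/52)) = 555352/(-115580 + 38/13) = 555352/(-1502502/13) = 555352*(-13/1502502) = -3609788/751251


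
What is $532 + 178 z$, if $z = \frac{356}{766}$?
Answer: $\frac{235440}{383} \approx 614.73$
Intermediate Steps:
$z = \frac{178}{383}$ ($z = 356 \cdot \frac{1}{766} = \frac{178}{383} \approx 0.46475$)
$532 + 178 z = 532 + 178 \cdot \frac{178}{383} = 532 + \frac{31684}{383} = \frac{235440}{383}$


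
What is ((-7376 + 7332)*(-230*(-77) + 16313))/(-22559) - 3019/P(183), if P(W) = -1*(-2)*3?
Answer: -59123549/135354 ≈ -436.81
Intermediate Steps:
P(W) = 6 (P(W) = 2*3 = 6)
((-7376 + 7332)*(-230*(-77) + 16313))/(-22559) - 3019/P(183) = ((-7376 + 7332)*(-230*(-77) + 16313))/(-22559) - 3019/6 = -44*(17710 + 16313)*(-1/22559) - 3019*⅙ = -44*34023*(-1/22559) - 3019/6 = -1497012*(-1/22559) - 3019/6 = 1497012/22559 - 3019/6 = -59123549/135354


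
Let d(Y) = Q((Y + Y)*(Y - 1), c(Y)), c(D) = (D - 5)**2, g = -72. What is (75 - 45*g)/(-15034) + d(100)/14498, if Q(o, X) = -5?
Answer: -12034010/54490733 ≈ -0.22084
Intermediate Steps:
c(D) = (-5 + D)**2
d(Y) = -5
(75 - 45*g)/(-15034) + d(100)/14498 = (75 - 45*(-72))/(-15034) - 5/14498 = (75 + 3240)*(-1/15034) - 5*1/14498 = 3315*(-1/15034) - 5/14498 = -3315/15034 - 5/14498 = -12034010/54490733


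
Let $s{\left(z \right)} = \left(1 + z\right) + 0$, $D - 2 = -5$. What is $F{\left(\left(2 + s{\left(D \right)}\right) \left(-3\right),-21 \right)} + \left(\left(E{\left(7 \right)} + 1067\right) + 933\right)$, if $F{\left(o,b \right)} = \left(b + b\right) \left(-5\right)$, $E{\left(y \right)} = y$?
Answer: $2217$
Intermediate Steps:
$D = -3$ ($D = 2 - 5 = -3$)
$s{\left(z \right)} = 1 + z$
$F{\left(o,b \right)} = - 10 b$ ($F{\left(o,b \right)} = 2 b \left(-5\right) = - 10 b$)
$F{\left(\left(2 + s{\left(D \right)}\right) \left(-3\right),-21 \right)} + \left(\left(E{\left(7 \right)} + 1067\right) + 933\right) = \left(-10\right) \left(-21\right) + \left(\left(7 + 1067\right) + 933\right) = 210 + \left(1074 + 933\right) = 210 + 2007 = 2217$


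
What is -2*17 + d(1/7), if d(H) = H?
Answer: -237/7 ≈ -33.857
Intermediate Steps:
-2*17 + d(1/7) = -2*17 + 1/7 = -34 + 1/7 = -237/7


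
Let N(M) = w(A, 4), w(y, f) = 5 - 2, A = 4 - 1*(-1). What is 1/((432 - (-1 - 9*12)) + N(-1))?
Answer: 1/544 ≈ 0.0018382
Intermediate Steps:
A = 5 (A = 4 + 1 = 5)
w(y, f) = 3
N(M) = 3
1/((432 - (-1 - 9*12)) + N(-1)) = 1/((432 - (-1 - 9*12)) + 3) = 1/((432 - (-1 - 108)) + 3) = 1/((432 - 1*(-109)) + 3) = 1/((432 + 109) + 3) = 1/(541 + 3) = 1/544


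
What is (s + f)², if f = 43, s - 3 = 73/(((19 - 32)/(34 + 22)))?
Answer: 12180100/169 ≈ 72072.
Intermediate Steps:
s = -4049/13 (s = 3 + 73/(((19 - 32)/(34 + 22))) = 3 + 73/((-13/56)) = 3 + 73/((-13*1/56)) = 3 + 73/(-13/56) = 3 + 73*(-56/13) = 3 - 4088/13 = -4049/13 ≈ -311.46)
(s + f)² = (-4049/13 + 43)² = (-3490/13)² = 12180100/169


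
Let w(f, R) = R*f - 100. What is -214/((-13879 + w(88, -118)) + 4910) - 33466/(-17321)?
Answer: 654720792/336945413 ≈ 1.9431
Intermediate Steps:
w(f, R) = -100 + R*f
-214/((-13879 + w(88, -118)) + 4910) - 33466/(-17321) = -214/((-13879 + (-100 - 118*88)) + 4910) - 33466/(-17321) = -214/((-13879 + (-100 - 10384)) + 4910) - 33466*(-1/17321) = -214/((-13879 - 10484) + 4910) + 33466/17321 = -214/(-24363 + 4910) + 33466/17321 = -214/(-19453) + 33466/17321 = -214*(-1/19453) + 33466/17321 = 214/19453 + 33466/17321 = 654720792/336945413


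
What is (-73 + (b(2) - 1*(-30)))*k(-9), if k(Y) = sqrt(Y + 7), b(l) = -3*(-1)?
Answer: -40*I*sqrt(2) ≈ -56.569*I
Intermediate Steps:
b(l) = 3
k(Y) = sqrt(7 + Y)
(-73 + (b(2) - 1*(-30)))*k(-9) = (-73 + (3 - 1*(-30)))*sqrt(7 - 9) = (-73 + (3 + 30))*sqrt(-2) = (-73 + 33)*(I*sqrt(2)) = -40*I*sqrt(2)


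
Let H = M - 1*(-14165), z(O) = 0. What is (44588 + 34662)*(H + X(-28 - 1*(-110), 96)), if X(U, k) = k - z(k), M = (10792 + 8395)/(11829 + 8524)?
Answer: 23004160610000/20353 ≈ 1.1303e+9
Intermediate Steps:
M = 19187/20353 ≈ 0.94271
X(U, k) = k (X(U, k) = k - 1*0 = k + 0 = k)
H = 288319432/20353 (H = 19187/20353 - 1*(-14165) = 19187/20353 + 14165 = 288319432/20353 ≈ 14166.)
(44588 + 34662)*(H + X(-28 - 1*(-110), 96)) = (44588 + 34662)*(288319432/20353 + 96) = 79250*(290273320/20353) = 23004160610000/20353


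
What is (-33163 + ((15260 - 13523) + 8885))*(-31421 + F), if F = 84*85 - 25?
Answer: 547881546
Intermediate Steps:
F = 7115 (F = 7140 - 25 = 7115)
(-33163 + ((15260 - 13523) + 8885))*(-31421 + F) = (-33163 + ((15260 - 13523) + 8885))*(-31421 + 7115) = (-33163 + (1737 + 8885))*(-24306) = (-33163 + 10622)*(-24306) = -22541*(-24306) = 547881546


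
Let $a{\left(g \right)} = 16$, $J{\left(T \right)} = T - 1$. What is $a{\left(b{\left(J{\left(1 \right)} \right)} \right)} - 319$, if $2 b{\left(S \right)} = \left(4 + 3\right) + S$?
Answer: $-303$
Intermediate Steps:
$J{\left(T \right)} = -1 + T$
$b{\left(S \right)} = \frac{7}{2} + \frac{S}{2}$ ($b{\left(S \right)} = \frac{\left(4 + 3\right) + S}{2} = \frac{7 + S}{2} = \frac{7}{2} + \frac{S}{2}$)
$a{\left(b{\left(J{\left(1 \right)} \right)} \right)} - 319 = 16 - 319 = -303$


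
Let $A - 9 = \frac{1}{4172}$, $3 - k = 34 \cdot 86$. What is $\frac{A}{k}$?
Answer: $- \frac{37549}{12186412} \approx -0.0030812$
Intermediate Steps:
$k = -2921$ ($k = 3 - 34 \cdot 86 = 3 - 2924 = -2921$)
$A = \frac{37549}{4172}$ ($A = 9 + \frac{1}{4172} = \frac{37549}{4172} \approx 9.0002$)
$\frac{A}{k} = \frac{37549}{4172 \left(-2921\right)} = \frac{37549}{4172} \left(- \frac{1}{2921}\right) = - \frac{37549}{12186412}$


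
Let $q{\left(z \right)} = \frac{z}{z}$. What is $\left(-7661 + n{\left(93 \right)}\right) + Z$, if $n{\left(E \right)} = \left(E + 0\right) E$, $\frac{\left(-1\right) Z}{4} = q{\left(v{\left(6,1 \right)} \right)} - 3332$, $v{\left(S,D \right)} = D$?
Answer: $14312$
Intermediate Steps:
$q{\left(z \right)} = 1$
$Z = 13324$ ($Z = - 4 \left(1 - 3332\right) = \left(-4\right) \left(-3331\right) = 13324$)
$n{\left(E \right)} = E^{2}$ ($n{\left(E \right)} = E E = E^{2}$)
$\left(-7661 + n{\left(93 \right)}\right) + Z = \left(-7661 + 93^{2}\right) + 13324 = \left(-7661 + 8649\right) + 13324 = 988 + 13324 = 14312$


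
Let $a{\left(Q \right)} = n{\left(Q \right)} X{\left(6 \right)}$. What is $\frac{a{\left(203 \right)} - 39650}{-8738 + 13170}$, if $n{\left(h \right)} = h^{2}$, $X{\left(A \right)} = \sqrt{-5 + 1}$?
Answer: $- \frac{19825}{2216} + \frac{41209 i}{2216} \approx -8.9463 + 18.596 i$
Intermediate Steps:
$X{\left(A \right)} = 2 i$ ($X{\left(A \right)} = \sqrt{-4} = 2 i$)
$a{\left(Q \right)} = 2 i Q^{2}$ ($a{\left(Q \right)} = Q^{2} \cdot 2 i = 2 i Q^{2}$)
$\frac{a{\left(203 \right)} - 39650}{-8738 + 13170} = \frac{2 i 203^{2} - 39650}{-8738 + 13170} = \frac{2 i 41209 - 39650}{4432} = \left(82418 i - 39650\right) \frac{1}{4432} = \left(-39650 + 82418 i\right) \frac{1}{4432} = - \frac{19825}{2216} + \frac{41209 i}{2216}$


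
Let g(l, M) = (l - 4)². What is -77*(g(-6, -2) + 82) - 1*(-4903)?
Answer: -9111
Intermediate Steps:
g(l, M) = (-4 + l)²
-77*(g(-6, -2) + 82) - 1*(-4903) = -77*((-4 - 6)² + 82) - 1*(-4903) = -77*((-10)² + 82) + 4903 = -77*(100 + 82) + 4903 = -77*182 + 4903 = -14014 + 4903 = -9111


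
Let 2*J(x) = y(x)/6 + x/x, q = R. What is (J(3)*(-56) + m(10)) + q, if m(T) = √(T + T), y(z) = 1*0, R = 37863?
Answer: 37835 + 2*√5 ≈ 37840.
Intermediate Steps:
q = 37863
y(z) = 0
m(T) = √2*√T (m(T) = √(2*T) = √2*√T)
J(x) = ½ (J(x) = (0/6 + x/x)/2 = (0*(⅙) + 1)/2 = (0 + 1)/2 = (½)*1 = ½)
(J(3)*(-56) + m(10)) + q = ((½)*(-56) + √2*√10) + 37863 = (-28 + 2*√5) + 37863 = 37835 + 2*√5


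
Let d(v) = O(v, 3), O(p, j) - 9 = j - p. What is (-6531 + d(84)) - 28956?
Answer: -35559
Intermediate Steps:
O(p, j) = 9 + j - p (O(p, j) = 9 + (j - p) = 9 + j - p)
d(v) = 12 - v (d(v) = 9 + 3 - v = 12 - v)
(-6531 + d(84)) - 28956 = (-6531 + (12 - 1*84)) - 28956 = (-6531 + (12 - 84)) - 28956 = (-6531 - 72) - 28956 = -6603 - 28956 = -35559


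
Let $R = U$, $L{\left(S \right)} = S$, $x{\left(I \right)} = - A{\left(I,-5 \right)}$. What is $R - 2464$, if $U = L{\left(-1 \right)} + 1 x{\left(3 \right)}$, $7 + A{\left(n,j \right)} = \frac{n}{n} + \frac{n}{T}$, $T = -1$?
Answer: $-2456$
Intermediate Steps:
$A{\left(n,j \right)} = -6 - n$ ($A{\left(n,j \right)} = -7 + \left(\frac{n}{n} + \frac{n}{-1}\right) = -7 + \left(1 + n \left(-1\right)\right) = -7 - \left(-1 + n\right) = -6 - n$)
$x{\left(I \right)} = 6 + I$ ($x{\left(I \right)} = - (-6 - I) = 6 + I$)
$U = 8$ ($U = -1 + 1 \left(6 + 3\right) = -1 + 1 \cdot 9 = -1 + 9 = 8$)
$R = 8$
$R - 2464 = 8 - 2464 = -2456$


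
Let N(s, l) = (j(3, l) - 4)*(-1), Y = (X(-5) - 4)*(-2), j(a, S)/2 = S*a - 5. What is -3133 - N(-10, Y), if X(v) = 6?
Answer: -3171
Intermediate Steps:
j(a, S) = -10 + 2*S*a (j(a, S) = 2*(S*a - 5) = 2*(-5 + S*a) = -10 + 2*S*a)
Y = -4 (Y = (6 - 4)*(-2) = 2*(-2) = -4)
N(s, l) = 14 - 6*l (N(s, l) = ((-10 + 2*l*3) - 4)*(-1) = ((-10 + 6*l) - 4)*(-1) = (-14 + 6*l)*(-1) = 14 - 6*l)
-3133 - N(-10, Y) = -3133 - (14 - 6*(-4)) = -3133 - (14 + 24) = -3133 - 1*38 = -3133 - 38 = -3171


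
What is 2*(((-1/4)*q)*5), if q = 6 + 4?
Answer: -25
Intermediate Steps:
q = 10
2*(((-1/4)*q)*5) = 2*((-1/4*10)*5) = 2*((-1*¼*10)*5) = 2*(-¼*10*5) = 2*(-5/2*5) = 2*(-25/2) = -25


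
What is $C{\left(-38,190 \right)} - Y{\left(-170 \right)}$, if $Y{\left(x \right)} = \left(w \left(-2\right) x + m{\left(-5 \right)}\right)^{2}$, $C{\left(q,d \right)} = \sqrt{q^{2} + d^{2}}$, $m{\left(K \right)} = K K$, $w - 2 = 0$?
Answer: $-497025 + 38 \sqrt{26} \approx -4.9683 \cdot 10^{5}$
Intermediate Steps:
$w = 2$ ($w = 2 + 0 = 2$)
$m{\left(K \right)} = K^{2}$
$C{\left(q,d \right)} = \sqrt{d^{2} + q^{2}}$
$Y{\left(x \right)} = \left(25 - 4 x\right)^{2}$ ($Y{\left(x \right)} = \left(2 \left(-2\right) x + \left(-5\right)^{2}\right)^{2} = \left(- 4 x + 25\right)^{2} = \left(25 - 4 x\right)^{2}$)
$C{\left(-38,190 \right)} - Y{\left(-170 \right)} = \sqrt{190^{2} + \left(-38\right)^{2}} - \left(-25 + 4 \left(-170\right)\right)^{2} = \sqrt{36100 + 1444} - \left(-25 - 680\right)^{2} = \sqrt{37544} - \left(-705\right)^{2} = 38 \sqrt{26} - 497025 = -497025 + 38 \sqrt{26}$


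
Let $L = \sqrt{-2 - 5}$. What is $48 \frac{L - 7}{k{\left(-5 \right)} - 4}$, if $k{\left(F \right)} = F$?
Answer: $\frac{112}{3} - \frac{16 i \sqrt{7}}{3} \approx 37.333 - 14.111 i$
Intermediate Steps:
$L = i \sqrt{7}$ ($L = \sqrt{-7} = i \sqrt{7} \approx 2.6458 i$)
$48 \frac{L - 7}{k{\left(-5 \right)} - 4} = 48 \frac{i \sqrt{7} - 7}{-5 - 4} = 48 \frac{-7 + i \sqrt{7}}{-9} = 48 \left(-7 + i \sqrt{7}\right) \left(- \frac{1}{9}\right) = 48 \left(\frac{7}{9} - \frac{i \sqrt{7}}{9}\right) = \frac{112}{3} - \frac{16 i \sqrt{7}}{3}$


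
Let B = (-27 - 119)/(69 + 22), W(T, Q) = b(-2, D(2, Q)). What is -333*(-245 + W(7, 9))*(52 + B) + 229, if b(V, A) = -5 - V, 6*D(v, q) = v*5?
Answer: 378751063/91 ≈ 4.1621e+6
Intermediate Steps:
D(v, q) = 5*v/6 (D(v, q) = (v*5)/6 = (5*v)/6 = 5*v/6)
W(T, Q) = -3 (W(T, Q) = -5 - 1*(-2) = -5 + 2 = -3)
B = -146/91 ≈ -1.6044
-333*(-245 + W(7, 9))*(52 + B) + 229 = -333*(-245 - 3)*(52 - 146/91) + 229 = -(-82584)*4586/91 + 229 = -333*(-1137328/91) + 229 = 378730224/91 + 229 = 378751063/91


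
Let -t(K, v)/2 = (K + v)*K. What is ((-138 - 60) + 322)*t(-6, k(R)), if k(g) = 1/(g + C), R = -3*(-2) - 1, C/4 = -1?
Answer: -7440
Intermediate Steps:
C = -4 (C = 4*(-1) = -4)
R = 5 (R = 6 - 1 = 5)
k(g) = 1/(-4 + g) (k(g) = 1/(g - 4) = 1/(-4 + g))
t(K, v) = -2*K*(K + v) (t(K, v) = -2*(K + v)*K = -2*K*(K + v))
((-138 - 60) + 322)*t(-6, k(R)) = ((-138 - 60) + 322)*(-2*(-6)*(-6 + 1/(-4 + 5))) = (-198 + 322)*(-2*(-6)*(-6 + 1/1)) = 124*(-2*(-6)*(-6 + 1)) = 124*(-2*(-6)*(-5)) = 124*(-60) = -7440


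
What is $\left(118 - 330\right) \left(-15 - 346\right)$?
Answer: $76532$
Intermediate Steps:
$\left(118 - 330\right) \left(-15 - 346\right) = \left(-212\right) \left(-361\right) = 76532$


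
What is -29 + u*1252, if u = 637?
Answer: 797495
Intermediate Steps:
-29 + u*1252 = -29 + 637*1252 = -29 + 797524 = 797495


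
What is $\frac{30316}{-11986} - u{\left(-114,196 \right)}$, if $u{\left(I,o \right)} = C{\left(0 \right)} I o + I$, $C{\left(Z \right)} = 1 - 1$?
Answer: $\frac{51388}{461} \approx 111.47$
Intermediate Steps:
$C{\left(Z \right)} = 0$ ($C{\left(Z \right)} = 1 - 1 = 0$)
$u{\left(I,o \right)} = I$ ($u{\left(I,o \right)} = 0 I o + I = 0 o + I = 0 + I = I$)
$\frac{30316}{-11986} - u{\left(-114,196 \right)} = \frac{30316}{-11986} - -114 = 30316 \left(- \frac{1}{11986}\right) + 114 = - \frac{1166}{461} + 114 = \frac{51388}{461}$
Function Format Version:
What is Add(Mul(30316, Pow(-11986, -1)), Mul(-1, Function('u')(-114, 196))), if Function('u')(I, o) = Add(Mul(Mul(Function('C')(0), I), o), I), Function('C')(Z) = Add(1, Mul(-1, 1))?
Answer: Rational(51388, 461) ≈ 111.47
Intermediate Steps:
Function('C')(Z) = 0 (Function('C')(Z) = Add(1, -1) = 0)
Function('u')(I, o) = I (Function('u')(I, o) = Add(Mul(Mul(0, I), o), I) = Add(Mul(0, o), I) = Add(0, I) = I)
Add(Mul(30316, Pow(-11986, -1)), Mul(-1, Function('u')(-114, 196))) = Add(Mul(30316, Pow(-11986, -1)), Mul(-1, -114)) = Add(Mul(30316, Rational(-1, 11986)), 114) = Add(Rational(-1166, 461), 114) = Rational(51388, 461)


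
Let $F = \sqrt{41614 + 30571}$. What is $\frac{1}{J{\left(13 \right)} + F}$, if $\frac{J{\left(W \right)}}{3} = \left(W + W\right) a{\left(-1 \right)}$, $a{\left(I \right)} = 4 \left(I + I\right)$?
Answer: $- \frac{624}{317191} - \frac{\sqrt{72185}}{317191} \approx -0.0028143$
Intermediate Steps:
$a{\left(I \right)} = 8 I$ ($a{\left(I \right)} = 4 \cdot 2 I = 8 I$)
$F = \sqrt{72185} \approx 268.67$
$J{\left(W \right)} = - 48 W$ ($J{\left(W \right)} = 3 \left(W + W\right) 8 \left(-1\right) = 3 \cdot 2 W \left(-8\right) = 3 \left(- 16 W\right) = - 48 W$)
$\frac{1}{J{\left(13 \right)} + F} = \frac{1}{\left(-48\right) 13 + \sqrt{72185}} = \frac{1}{-624 + \sqrt{72185}}$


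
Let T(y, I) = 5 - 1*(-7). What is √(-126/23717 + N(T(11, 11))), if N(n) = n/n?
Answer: √559507747/23717 ≈ 0.99734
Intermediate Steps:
T(y, I) = 12 (T(y, I) = 5 + 7 = 12)
N(n) = 1
√(-126/23717 + N(T(11, 11))) = √(-126/23717 + 1) = √(23591/23717) = √559507747/23717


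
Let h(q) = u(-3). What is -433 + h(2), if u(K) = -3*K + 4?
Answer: -420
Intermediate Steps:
u(K) = 4 - 3*K
h(q) = 13 (h(q) = 4 - 3*(-3) = 4 + 9 = 13)
-433 + h(2) = -433 + 13 = -420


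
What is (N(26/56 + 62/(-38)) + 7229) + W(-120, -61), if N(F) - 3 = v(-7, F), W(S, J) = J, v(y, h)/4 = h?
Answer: 953122/133 ≈ 7166.3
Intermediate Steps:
v(y, h) = 4*h
N(F) = 3 + 4*F
(N(26/56 + 62/(-38)) + 7229) + W(-120, -61) = ((3 + 4*(26/56 + 62/(-38))) + 7229) - 61 = ((3 + 4*(26*(1/56) + 62*(-1/38))) + 7229) - 61 = ((3 + 4*(13/28 - 31/19)) + 7229) - 61 = ((3 + 4*(-621/532)) + 7229) - 61 = ((3 - 621/133) + 7229) - 61 = (-222/133 + 7229) - 61 = 961235/133 - 61 = 953122/133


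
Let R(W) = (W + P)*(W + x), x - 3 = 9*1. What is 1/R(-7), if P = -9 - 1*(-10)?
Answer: -1/30 ≈ -0.033333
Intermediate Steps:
x = 12 (x = 3 + 9*1 = 3 + 9 = 12)
P = 1 (P = -9 + 10 = 1)
R(W) = (1 + W)*(12 + W) (R(W) = (W + 1)*(W + 12) = (1 + W)*(12 + W))
1/R(-7) = 1/(12 + (-7)**2 + 13*(-7)) = 1/(12 + 49 - 91) = 1/(-30) = -1/30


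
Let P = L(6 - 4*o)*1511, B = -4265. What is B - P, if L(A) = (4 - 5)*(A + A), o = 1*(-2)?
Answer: 38043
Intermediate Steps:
o = -2
L(A) = -2*A
P = -42308 (P = -2*(6 - 4*(-2))*1511 = -2*(6 + 8)*1511 = -2*14*1511 = -28*1511 = -42308)
B - P = -4265 - 1*(-42308) = -4265 + 42308 = 38043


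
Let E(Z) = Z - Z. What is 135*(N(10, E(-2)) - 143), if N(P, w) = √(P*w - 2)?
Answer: -19305 + 135*I*√2 ≈ -19305.0 + 190.92*I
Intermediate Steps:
E(Z) = 0
N(P, w) = √(-2 + P*w)
135*(N(10, E(-2)) - 143) = 135*(√(-2 + 10*0) - 143) = 135*(√(-2 + 0) - 143) = 135*(√(-2) - 143) = 135*(I*√2 - 143) = 135*(-143 + I*√2) = -19305 + 135*I*√2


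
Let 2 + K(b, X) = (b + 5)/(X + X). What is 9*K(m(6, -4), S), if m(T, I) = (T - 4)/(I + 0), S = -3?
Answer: -99/4 ≈ -24.750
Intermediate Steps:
m(T, I) = (-4 + T)/I
K(b, X) = -2 + (5 + b)/(2*X) (K(b, X) = -2 + (b + 5)/(X + X) = -2 + (5 + b)/((2*X)) = -2 + (5 + b)*(1/(2*X)) = -2 + (5 + b)/(2*X))
9*K(m(6, -4), S) = 9*((½)*(5 + (-4 + 6)/(-4) - 4*(-3))/(-3)) = 9*((½)*(-⅓)*(5 - ¼*2 + 12)) = 9*((½)*(-⅓)*(5 - ½ + 12)) = 9*((½)*(-⅓)*(33/2)) = 9*(-11/4) = -99/4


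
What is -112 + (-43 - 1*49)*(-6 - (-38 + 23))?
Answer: -940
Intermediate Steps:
-112 + (-43 - 1*49)*(-6 - (-38 + 23)) = -112 + (-43 - 49)*(-6 - 1*(-15)) = -112 - 92*(-6 + 15) = -112 - 92*9 = -112 - 828 = -940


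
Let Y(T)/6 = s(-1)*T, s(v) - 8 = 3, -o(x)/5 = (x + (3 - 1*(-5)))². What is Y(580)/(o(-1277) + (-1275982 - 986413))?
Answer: -957/257855 ≈ -0.0037114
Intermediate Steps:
o(x) = -5*(8 + x)² (o(x) = -5*(x + (3 - 1*(-5)))² = -5*(x + (3 + 5))² = -5*(x + 8)² = -5*(8 + x)²)
s(v) = 11 (s(v) = 8 + 3 = 11)
Y(T) = 66*T (Y(T) = 6*(11*T) = 66*T)
Y(580)/(o(-1277) + (-1275982 - 986413)) = (66*580)/(-5*(8 - 1277)² + (-1275982 - 986413)) = 38280/(-5*(-1269)² - 2262395) = 38280/(-5*1610361 - 2262395) = 38280/(-8051805 - 2262395) = 38280/(-10314200) = 38280*(-1/10314200) = -957/257855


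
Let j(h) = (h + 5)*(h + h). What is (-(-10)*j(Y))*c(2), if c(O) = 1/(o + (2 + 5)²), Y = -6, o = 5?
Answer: 20/9 ≈ 2.2222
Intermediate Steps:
j(h) = 2*h*(5 + h) (j(h) = (5 + h)*(2*h) = 2*h*(5 + h))
c(O) = 1/54 (c(O) = 1/(5 + (2 + 5)²) = 1/(5 + 7²) = 1/(5 + 49) = 1/54)
(-(-10)*j(Y))*c(2) = -(-10)*2*(-6)*(5 - 6)*(1/54) = -(-10)*2*(-6)*(-1)*(1/54) = -(-10)*12*(1/54) = -10*(-12)*(1/54) = 120*(1/54) = 20/9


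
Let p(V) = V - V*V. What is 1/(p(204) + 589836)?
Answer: 1/548424 ≈ 1.8234e-6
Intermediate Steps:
p(V) = V - V**2
1/(p(204) + 589836) = 1/(204*(1 - 1*204) + 589836) = 1/(204*(1 - 204) + 589836) = 1/(204*(-203) + 589836) = 1/(-41412 + 589836) = 1/548424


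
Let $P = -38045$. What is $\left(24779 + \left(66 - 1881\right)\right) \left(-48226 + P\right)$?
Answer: $-1981127244$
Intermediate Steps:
$\left(24779 + \left(66 - 1881\right)\right) \left(-48226 + P\right) = \left(24779 + \left(66 - 1881\right)\right) \left(-48226 - 38045\right) = \left(24779 + \left(66 - 1881\right)\right) \left(-86271\right) = \left(24779 - 1815\right) \left(-86271\right) = 22964 \left(-86271\right) = -1981127244$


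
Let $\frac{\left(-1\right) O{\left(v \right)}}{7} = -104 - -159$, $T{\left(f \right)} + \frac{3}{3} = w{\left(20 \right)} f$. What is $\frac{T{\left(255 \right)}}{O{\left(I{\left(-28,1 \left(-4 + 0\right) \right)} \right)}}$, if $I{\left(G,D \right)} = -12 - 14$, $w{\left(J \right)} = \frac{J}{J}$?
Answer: $- \frac{254}{385} \approx -0.65974$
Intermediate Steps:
$w{\left(J \right)} = 1$
$I{\left(G,D \right)} = -26$
$T{\left(f \right)} = -1 + f$ ($T{\left(f \right)} = -1 + 1 f = -1 + f$)
$O{\left(v \right)} = -385$ ($O{\left(v \right)} = - 7 \left(-104 - -159\right) = - 7 \left(-104 + 159\right) = \left(-7\right) 55 = -385$)
$\frac{T{\left(255 \right)}}{O{\left(I{\left(-28,1 \left(-4 + 0\right) \right)} \right)}} = \frac{-1 + 255}{-385} = 254 \left(- \frac{1}{385}\right) = - \frac{254}{385}$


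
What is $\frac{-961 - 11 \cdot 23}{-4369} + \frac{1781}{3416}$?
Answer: $\frac{11928213}{14924504} \approx 0.79924$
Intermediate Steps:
$\frac{-961 - 11 \cdot 23}{-4369} + \frac{1781}{3416} = \left(-961 - 253\right) \left(- \frac{1}{4369}\right) + 1781 \cdot \frac{1}{3416} = \left(-961 - 253\right) \left(- \frac{1}{4369}\right) + \frac{1781}{3416} = \left(-1214\right) \left(- \frac{1}{4369}\right) + \frac{1781}{3416} = \frac{1214}{4369} + \frac{1781}{3416} = \frac{11928213}{14924504}$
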